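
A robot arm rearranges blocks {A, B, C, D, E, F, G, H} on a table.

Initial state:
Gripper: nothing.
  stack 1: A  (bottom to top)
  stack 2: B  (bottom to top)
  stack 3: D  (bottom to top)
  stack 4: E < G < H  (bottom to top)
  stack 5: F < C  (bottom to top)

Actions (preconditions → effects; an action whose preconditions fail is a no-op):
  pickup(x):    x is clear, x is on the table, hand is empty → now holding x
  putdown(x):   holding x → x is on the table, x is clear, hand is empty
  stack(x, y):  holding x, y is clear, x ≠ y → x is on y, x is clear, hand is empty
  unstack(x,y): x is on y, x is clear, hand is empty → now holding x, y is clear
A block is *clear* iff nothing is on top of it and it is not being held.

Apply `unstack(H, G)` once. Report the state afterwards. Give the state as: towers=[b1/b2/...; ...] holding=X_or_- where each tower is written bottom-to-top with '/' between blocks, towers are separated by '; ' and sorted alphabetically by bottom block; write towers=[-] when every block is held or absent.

towers=[A; B; D; E/G; F/C] holding=H

before: towers=[A; B; D; E/G/H; F/C] holding=-
pre[unstack(H, G)]: on(H,G) ✓, clear(H) ✓, handempty ✓
all met → apply unstack(H, G)
after:  towers=[A; B; D; E/G; F/C] holding=H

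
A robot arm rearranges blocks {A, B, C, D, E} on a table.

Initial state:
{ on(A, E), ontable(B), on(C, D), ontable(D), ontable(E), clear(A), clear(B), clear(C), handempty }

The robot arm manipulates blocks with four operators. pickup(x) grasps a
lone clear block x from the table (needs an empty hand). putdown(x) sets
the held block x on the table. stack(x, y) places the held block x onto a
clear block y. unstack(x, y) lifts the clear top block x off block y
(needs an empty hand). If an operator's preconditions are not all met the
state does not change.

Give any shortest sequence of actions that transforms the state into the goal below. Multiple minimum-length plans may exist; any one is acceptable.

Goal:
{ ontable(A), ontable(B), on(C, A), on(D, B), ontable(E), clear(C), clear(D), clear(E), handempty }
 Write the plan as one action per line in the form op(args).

step 1 (unstack(A, E)): towers=[B; D/C; E] holding=A
step 2 (putdown(A)): towers=[A; B; D/C; E] holding=-
step 3 (unstack(C, D)): towers=[A; B; D; E] holding=C
step 4 (stack(C, A)): towers=[A/C; B; D; E] holding=-
step 5 (pickup(D)): towers=[A/C; B; E] holding=D
step 6 (stack(D, B)): towers=[A/C; B/D; E] holding=-
goal check: towers=[A/C; B/D; E] holding=- — reached (length 6, optimal by BFS)

unstack(A, E)
putdown(A)
unstack(C, D)
stack(C, A)
pickup(D)
stack(D, B)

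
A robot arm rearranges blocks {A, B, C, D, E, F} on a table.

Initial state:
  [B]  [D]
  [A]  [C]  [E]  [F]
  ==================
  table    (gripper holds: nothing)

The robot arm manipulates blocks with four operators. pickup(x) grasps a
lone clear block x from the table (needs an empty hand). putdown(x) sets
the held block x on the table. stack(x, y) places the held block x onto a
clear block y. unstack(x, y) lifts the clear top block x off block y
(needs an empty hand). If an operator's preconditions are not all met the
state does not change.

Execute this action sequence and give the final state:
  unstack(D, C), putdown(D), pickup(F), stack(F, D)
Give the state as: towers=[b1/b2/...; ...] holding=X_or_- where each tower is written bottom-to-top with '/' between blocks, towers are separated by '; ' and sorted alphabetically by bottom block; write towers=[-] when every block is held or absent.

step 1 (unstack(D, C)): towers=[A/B; C; E; F] holding=D
step 2 (putdown(D)): towers=[A/B; C; D; E; F] holding=-
step 3 (pickup(F)): towers=[A/B; C; D; E] holding=F
step 4 (stack(F, D)): towers=[A/B; C; D/F; E] holding=-

towers=[A/B; C; D/F; E] holding=-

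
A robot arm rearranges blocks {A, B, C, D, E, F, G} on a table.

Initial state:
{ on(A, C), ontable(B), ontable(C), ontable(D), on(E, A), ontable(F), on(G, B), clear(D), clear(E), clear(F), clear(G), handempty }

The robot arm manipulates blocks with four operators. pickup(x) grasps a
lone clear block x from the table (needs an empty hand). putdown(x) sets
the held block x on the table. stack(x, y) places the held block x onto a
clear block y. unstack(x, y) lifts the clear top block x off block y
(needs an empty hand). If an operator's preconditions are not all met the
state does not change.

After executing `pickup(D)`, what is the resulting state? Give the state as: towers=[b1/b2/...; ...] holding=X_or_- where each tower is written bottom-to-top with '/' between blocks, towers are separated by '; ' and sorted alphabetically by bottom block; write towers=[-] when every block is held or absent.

before: towers=[B/G; C/A/E; D; F] holding=-
pre[pickup(D)]: clear(D) yes, ontable(D) yes, handempty yes
all met → apply pickup(D)
after:  towers=[B/G; C/A/E; F] holding=D

towers=[B/G; C/A/E; F] holding=D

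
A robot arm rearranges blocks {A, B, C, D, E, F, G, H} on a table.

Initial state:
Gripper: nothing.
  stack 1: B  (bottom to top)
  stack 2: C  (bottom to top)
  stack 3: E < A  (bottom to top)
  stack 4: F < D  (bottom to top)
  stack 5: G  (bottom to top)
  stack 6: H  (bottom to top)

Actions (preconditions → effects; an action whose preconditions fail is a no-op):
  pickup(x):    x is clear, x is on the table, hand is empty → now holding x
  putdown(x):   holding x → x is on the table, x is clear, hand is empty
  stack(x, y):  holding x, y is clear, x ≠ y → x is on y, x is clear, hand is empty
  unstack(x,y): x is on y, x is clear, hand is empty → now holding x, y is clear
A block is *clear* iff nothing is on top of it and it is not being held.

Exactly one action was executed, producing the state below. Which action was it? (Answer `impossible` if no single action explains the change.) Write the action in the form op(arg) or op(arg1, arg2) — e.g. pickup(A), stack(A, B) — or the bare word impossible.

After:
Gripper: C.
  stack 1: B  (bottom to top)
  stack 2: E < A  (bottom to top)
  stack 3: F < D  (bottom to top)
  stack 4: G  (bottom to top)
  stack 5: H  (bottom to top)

target: towers=[B; E/A; F/D; G; H] holding=C
         pickup(G) → towers=[B; C; E/A; F/D; H] holding=G
     unstack(A, E) → towers=[B; C; E; F/D; G; H] holding=A
         pickup(H) → towers=[B; C; E/A; F/D; G] holding=H
         pickup(B) → towers=[C; E/A; F/D; G; H] holding=B
     unstack(D, F) → towers=[B; C; E/A; F; G; H] holding=D
         pickup(C) → towers=[B; E/A; F/D; G; H] holding=C  ← match

pickup(C)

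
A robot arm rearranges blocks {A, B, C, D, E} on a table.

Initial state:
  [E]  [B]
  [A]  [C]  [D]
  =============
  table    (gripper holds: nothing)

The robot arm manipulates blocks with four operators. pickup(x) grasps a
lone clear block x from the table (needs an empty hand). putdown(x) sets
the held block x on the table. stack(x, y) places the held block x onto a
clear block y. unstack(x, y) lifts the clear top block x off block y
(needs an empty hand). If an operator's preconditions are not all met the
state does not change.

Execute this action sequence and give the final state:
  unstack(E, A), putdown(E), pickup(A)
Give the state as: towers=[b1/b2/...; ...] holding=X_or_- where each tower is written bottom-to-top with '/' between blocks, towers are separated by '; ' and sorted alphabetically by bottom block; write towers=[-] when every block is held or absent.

towers=[C/B; D; E] holding=A

step 1 (unstack(E, A)): towers=[A; C/B; D] holding=E
step 2 (putdown(E)): towers=[A; C/B; D; E] holding=-
step 3 (pickup(A)): towers=[C/B; D; E] holding=A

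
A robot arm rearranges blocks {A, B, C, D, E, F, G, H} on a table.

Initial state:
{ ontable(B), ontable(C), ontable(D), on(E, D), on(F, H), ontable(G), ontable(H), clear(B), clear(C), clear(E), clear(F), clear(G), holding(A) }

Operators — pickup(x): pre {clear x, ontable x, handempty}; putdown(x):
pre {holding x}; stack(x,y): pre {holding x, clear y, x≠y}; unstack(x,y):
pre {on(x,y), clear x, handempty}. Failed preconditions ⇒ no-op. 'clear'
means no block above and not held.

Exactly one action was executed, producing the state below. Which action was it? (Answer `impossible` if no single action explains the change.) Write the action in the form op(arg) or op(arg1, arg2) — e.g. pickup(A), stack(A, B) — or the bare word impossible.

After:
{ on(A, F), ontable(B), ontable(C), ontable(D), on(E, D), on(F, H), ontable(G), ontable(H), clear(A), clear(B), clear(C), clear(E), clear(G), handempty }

stack(A, F)

target: towers=[B; C; D/E; G; H/F/A] holding=-
        putdown(A) → towers=[A; B; C; D/E; G; H/F] holding=-
       stack(A, G) → towers=[B; C; D/E; G/A; H/F] holding=-
       stack(A, E) → towers=[B; C; D/E/A; G; H/F] holding=-
       stack(A, B) → towers=[B/A; C; D/E; G; H/F] holding=-
       stack(A, F) → towers=[B; C; D/E; G; H/F/A] holding=-  ← match
       stack(A, C) → towers=[B; C/A; D/E; G; H/F] holding=-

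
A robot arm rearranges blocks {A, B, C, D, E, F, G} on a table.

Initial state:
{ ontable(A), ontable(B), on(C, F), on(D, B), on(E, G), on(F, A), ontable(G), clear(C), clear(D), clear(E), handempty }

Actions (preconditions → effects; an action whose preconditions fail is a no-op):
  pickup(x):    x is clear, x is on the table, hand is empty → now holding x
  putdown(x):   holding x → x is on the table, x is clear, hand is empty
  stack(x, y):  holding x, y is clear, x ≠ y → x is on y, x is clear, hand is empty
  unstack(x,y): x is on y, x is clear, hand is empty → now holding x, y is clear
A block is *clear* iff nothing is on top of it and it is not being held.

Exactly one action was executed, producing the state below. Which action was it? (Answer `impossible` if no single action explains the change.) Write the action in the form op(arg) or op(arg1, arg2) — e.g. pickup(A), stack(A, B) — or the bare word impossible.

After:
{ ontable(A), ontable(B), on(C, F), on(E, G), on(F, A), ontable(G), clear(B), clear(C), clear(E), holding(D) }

target: towers=[A/F/C; B; G/E] holding=D
     unstack(D, B) → towers=[A/F/C; B; G/E] holding=D  ← match
     unstack(E, G) → towers=[A/F/C; B/D; G] holding=E
     unstack(C, F) → towers=[A/F; B/D; G/E] holding=C

unstack(D, B)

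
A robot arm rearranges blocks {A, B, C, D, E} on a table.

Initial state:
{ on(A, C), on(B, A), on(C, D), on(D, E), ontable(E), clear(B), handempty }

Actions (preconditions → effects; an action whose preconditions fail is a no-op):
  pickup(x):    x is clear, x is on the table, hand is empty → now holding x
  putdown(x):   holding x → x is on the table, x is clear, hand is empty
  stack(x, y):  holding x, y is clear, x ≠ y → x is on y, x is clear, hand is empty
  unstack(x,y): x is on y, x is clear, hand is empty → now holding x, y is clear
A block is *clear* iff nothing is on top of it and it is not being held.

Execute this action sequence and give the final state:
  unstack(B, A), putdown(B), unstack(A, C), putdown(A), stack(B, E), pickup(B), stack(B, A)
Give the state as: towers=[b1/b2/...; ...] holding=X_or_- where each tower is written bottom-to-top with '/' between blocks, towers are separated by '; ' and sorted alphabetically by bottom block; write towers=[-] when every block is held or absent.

step 1 (unstack(B, A)): towers=[E/D/C/A] holding=B
step 2 (putdown(B)): towers=[B; E/D/C/A] holding=-
step 3 (unstack(A, C)): towers=[B; E/D/C] holding=A
step 4 (putdown(A)): towers=[A; B; E/D/C] holding=-
step 5 (stack(B, E)) [no-op]: towers=[A; B; E/D/C] holding=-
step 6 (pickup(B)): towers=[A; E/D/C] holding=B
step 7 (stack(B, A)): towers=[A/B; E/D/C] holding=-

towers=[A/B; E/D/C] holding=-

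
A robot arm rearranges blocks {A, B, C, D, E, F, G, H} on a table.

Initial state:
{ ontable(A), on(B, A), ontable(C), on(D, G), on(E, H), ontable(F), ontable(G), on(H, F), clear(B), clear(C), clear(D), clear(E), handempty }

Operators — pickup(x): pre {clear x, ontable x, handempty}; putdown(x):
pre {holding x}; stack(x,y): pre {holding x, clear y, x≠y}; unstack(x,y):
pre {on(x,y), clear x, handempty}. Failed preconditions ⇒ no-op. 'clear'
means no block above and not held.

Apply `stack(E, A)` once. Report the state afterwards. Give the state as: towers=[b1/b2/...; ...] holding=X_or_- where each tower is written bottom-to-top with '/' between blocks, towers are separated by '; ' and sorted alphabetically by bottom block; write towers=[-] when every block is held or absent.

before: towers=[A/B; C; F/H/E; G/D] holding=-
pre[stack(E, A)]: holding(E) no, clear(A) no, E≠A yes
holding(E), clear(A) unmet → stack(E, A) is a no-op
after:  towers=[A/B; C; F/H/E; G/D] holding=-

towers=[A/B; C; F/H/E; G/D] holding=-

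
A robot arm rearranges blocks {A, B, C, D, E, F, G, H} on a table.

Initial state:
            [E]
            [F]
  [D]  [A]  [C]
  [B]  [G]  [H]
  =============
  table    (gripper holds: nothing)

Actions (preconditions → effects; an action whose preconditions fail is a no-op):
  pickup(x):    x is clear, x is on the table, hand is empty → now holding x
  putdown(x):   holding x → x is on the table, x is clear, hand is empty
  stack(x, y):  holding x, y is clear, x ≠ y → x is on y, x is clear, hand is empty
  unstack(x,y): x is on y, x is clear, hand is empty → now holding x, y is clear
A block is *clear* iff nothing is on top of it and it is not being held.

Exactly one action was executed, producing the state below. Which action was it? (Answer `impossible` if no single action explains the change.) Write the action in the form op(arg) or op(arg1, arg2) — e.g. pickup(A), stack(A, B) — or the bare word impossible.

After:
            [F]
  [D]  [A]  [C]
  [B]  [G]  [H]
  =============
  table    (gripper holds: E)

unstack(E, F)

target: towers=[B/D; G/A; H/C/F] holding=E
     unstack(A, G) → towers=[B/D; G; H/C/F/E] holding=A
     unstack(E, F) → towers=[B/D; G/A; H/C/F] holding=E  ← match
     unstack(D, B) → towers=[B; G/A; H/C/F/E] holding=D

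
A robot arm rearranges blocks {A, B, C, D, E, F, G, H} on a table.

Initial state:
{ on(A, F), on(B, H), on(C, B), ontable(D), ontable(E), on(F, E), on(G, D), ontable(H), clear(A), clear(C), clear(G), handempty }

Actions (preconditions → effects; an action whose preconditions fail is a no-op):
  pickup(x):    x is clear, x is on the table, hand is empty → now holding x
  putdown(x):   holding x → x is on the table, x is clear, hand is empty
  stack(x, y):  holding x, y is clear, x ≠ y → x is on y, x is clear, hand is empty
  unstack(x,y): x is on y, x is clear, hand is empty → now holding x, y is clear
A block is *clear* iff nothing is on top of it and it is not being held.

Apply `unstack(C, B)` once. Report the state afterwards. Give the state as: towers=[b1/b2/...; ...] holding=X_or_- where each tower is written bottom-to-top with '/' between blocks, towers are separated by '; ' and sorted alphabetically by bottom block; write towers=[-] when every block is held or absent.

before: towers=[D/G; E/F/A; H/B/C] holding=-
pre[unstack(C, B)]: on(C,B) ok, clear(C) ok, handempty ok
all met → apply unstack(C, B)
after:  towers=[D/G; E/F/A; H/B] holding=C

towers=[D/G; E/F/A; H/B] holding=C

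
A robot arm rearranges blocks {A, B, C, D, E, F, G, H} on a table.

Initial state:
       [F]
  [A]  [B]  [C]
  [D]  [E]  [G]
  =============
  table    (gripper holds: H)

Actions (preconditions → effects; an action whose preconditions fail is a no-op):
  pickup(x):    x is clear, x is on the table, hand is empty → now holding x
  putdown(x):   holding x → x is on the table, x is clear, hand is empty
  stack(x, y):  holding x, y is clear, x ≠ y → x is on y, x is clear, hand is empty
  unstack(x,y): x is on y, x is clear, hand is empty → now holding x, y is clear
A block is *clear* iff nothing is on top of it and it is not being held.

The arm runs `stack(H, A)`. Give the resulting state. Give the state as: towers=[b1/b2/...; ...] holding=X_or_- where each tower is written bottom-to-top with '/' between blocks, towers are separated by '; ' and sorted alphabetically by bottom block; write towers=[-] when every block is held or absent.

before: towers=[D/A; E/B/F; G/C] holding=H
pre[stack(H, A)]: holding(H) ok, clear(A) ok, H≠A ok
all met → apply stack(H, A)
after:  towers=[D/A/H; E/B/F; G/C] holding=-

towers=[D/A/H; E/B/F; G/C] holding=-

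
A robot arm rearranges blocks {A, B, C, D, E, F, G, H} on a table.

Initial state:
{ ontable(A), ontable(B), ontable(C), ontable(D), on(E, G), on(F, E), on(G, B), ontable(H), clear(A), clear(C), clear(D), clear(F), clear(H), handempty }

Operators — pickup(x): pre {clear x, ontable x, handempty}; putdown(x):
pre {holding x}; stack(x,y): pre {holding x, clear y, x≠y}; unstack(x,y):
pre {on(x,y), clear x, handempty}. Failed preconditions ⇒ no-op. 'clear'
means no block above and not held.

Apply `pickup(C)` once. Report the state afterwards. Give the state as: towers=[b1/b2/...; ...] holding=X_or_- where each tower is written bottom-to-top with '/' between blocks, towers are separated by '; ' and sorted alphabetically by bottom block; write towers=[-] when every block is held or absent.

towers=[A; B/G/E/F; D; H] holding=C

before: towers=[A; B/G/E/F; C; D; H] holding=-
pre[pickup(C)]: clear(C) ✓, ontable(C) ✓, handempty ✓
all met → apply pickup(C)
after:  towers=[A; B/G/E/F; D; H] holding=C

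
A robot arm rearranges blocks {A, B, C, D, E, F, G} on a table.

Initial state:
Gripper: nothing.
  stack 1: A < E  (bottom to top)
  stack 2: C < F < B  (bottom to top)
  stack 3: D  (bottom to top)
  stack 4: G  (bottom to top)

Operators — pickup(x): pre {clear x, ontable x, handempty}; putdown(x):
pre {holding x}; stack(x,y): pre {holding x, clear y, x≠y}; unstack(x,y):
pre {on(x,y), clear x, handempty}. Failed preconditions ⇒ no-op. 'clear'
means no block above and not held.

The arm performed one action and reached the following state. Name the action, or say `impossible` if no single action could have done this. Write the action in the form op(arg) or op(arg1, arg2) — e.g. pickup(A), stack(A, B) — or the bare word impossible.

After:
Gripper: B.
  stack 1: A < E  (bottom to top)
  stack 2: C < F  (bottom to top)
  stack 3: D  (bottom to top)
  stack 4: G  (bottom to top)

target: towers=[A/E; C/F; D; G] holding=B
     unstack(B, F) → towers=[A/E; C/F; D; G] holding=B  ← match
         pickup(G) → towers=[A/E; C/F/B; D] holding=G
         pickup(D) → towers=[A/E; C/F/B; G] holding=D
     unstack(E, A) → towers=[A; C/F/B; D; G] holding=E

unstack(B, F)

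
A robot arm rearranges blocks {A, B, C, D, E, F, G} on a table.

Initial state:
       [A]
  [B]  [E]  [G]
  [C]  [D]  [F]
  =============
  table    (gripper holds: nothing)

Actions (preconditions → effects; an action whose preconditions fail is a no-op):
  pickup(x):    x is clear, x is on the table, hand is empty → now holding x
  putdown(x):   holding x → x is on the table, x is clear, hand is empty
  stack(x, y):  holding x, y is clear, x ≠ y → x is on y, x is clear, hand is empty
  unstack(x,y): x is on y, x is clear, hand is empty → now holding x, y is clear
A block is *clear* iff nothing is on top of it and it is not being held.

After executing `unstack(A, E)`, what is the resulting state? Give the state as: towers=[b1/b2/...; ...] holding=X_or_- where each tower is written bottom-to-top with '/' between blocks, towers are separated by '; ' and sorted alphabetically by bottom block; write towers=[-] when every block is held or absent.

towers=[C/B; D/E; F/G] holding=A

before: towers=[C/B; D/E/A; F/G] holding=-
pre[unstack(A, E)]: on(A,E) yes, clear(A) yes, handempty yes
all met → apply unstack(A, E)
after:  towers=[C/B; D/E; F/G] holding=A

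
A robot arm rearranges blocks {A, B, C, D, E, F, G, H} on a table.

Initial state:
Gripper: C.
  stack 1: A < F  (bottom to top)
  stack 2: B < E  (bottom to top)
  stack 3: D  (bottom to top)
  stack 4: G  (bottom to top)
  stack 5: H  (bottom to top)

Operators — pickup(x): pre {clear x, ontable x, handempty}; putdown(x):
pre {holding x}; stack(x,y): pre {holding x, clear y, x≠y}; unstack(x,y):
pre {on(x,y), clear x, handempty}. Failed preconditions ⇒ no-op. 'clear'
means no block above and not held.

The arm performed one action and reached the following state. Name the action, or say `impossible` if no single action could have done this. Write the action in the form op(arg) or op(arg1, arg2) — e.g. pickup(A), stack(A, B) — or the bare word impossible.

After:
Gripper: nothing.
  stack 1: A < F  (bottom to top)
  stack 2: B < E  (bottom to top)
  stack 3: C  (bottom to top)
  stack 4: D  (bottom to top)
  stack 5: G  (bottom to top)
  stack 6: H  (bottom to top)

putdown(C)

target: towers=[A/F; B/E; C; D; G; H] holding=-
        putdown(C) → towers=[A/F; B/E; C; D; G; H] holding=-  ← match
       stack(C, G) → towers=[A/F; B/E; D; G/C; H] holding=-
       stack(C, E) → towers=[A/F; B/E/C; D; G; H] holding=-
       stack(C, H) → towers=[A/F; B/E; D; G; H/C] holding=-
       stack(C, F) → towers=[A/F/C; B/E; D; G; H] holding=-
       stack(C, D) → towers=[A/F; B/E; D/C; G; H] holding=-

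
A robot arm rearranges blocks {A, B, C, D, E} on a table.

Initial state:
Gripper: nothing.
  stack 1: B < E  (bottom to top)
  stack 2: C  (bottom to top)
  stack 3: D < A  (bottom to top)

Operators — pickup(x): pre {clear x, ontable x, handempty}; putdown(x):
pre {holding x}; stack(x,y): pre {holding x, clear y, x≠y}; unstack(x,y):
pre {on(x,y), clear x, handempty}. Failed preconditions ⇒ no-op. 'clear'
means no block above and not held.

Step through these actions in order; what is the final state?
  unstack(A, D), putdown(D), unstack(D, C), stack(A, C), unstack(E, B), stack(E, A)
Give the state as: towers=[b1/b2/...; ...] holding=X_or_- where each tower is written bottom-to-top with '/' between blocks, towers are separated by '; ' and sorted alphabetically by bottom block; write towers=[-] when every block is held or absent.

step 1 (unstack(A, D)): towers=[B/E; C; D] holding=A
step 2 (putdown(D)) [no-op]: towers=[B/E; C; D] holding=A
step 3 (unstack(D, C)) [no-op]: towers=[B/E; C; D] holding=A
step 4 (stack(A, C)): towers=[B/E; C/A; D] holding=-
step 5 (unstack(E, B)): towers=[B; C/A; D] holding=E
step 6 (stack(E, A)): towers=[B; C/A/E; D] holding=-

towers=[B; C/A/E; D] holding=-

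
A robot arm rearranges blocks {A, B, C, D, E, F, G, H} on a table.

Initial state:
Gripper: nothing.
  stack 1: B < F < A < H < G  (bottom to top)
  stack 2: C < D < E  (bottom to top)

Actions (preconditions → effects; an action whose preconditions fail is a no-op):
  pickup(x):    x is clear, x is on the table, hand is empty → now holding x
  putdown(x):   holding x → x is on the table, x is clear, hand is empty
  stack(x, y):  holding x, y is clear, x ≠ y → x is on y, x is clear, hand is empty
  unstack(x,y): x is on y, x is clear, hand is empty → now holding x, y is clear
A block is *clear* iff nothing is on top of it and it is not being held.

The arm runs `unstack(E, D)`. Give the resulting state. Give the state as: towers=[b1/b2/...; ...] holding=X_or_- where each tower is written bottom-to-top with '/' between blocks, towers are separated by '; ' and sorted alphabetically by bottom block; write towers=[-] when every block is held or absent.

towers=[B/F/A/H/G; C/D] holding=E

before: towers=[B/F/A/H/G; C/D/E] holding=-
pre[unstack(E, D)]: on(E,D) ok, clear(E) ok, handempty ok
all met → apply unstack(E, D)
after:  towers=[B/F/A/H/G; C/D] holding=E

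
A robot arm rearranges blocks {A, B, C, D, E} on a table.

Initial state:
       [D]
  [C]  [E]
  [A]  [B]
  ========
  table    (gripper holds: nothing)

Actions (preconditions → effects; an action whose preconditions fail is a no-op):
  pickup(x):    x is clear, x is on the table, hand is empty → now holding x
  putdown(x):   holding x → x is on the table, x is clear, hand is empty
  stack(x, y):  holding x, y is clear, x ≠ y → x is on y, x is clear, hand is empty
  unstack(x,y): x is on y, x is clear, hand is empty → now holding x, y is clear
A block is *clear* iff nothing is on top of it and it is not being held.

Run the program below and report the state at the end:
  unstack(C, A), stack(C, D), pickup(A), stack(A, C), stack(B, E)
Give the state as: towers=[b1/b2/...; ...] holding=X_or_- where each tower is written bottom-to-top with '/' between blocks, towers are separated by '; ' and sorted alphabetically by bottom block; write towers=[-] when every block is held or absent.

step 1 (unstack(C, A)): towers=[A; B/E/D] holding=C
step 2 (stack(C, D)): towers=[A; B/E/D/C] holding=-
step 3 (pickup(A)): towers=[B/E/D/C] holding=A
step 4 (stack(A, C)): towers=[B/E/D/C/A] holding=-
step 5 (stack(B, E)) [no-op]: towers=[B/E/D/C/A] holding=-

towers=[B/E/D/C/A] holding=-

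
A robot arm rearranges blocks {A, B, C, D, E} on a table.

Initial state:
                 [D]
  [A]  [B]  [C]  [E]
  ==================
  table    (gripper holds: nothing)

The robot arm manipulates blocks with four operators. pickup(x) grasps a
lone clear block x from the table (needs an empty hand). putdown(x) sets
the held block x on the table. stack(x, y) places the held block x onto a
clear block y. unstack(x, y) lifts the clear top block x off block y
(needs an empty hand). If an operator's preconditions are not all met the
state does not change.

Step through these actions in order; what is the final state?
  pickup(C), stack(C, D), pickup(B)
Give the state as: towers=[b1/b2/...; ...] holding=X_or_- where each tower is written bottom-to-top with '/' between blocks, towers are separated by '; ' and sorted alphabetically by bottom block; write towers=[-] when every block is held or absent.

towers=[A; E/D/C] holding=B

step 1 (pickup(C)): towers=[A; B; E/D] holding=C
step 2 (stack(C, D)): towers=[A; B; E/D/C] holding=-
step 3 (pickup(B)): towers=[A; E/D/C] holding=B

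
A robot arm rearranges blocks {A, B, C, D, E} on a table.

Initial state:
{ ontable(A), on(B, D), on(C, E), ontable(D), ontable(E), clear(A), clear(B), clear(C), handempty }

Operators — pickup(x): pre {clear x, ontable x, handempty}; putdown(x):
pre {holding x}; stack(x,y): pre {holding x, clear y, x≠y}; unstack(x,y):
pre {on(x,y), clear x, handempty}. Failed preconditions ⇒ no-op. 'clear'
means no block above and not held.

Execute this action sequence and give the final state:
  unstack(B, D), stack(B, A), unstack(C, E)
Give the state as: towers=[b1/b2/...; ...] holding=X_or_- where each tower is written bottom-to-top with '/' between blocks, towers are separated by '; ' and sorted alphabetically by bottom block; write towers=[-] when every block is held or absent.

step 1 (unstack(B, D)): towers=[A; D; E/C] holding=B
step 2 (stack(B, A)): towers=[A/B; D; E/C] holding=-
step 3 (unstack(C, E)): towers=[A/B; D; E] holding=C

towers=[A/B; D; E] holding=C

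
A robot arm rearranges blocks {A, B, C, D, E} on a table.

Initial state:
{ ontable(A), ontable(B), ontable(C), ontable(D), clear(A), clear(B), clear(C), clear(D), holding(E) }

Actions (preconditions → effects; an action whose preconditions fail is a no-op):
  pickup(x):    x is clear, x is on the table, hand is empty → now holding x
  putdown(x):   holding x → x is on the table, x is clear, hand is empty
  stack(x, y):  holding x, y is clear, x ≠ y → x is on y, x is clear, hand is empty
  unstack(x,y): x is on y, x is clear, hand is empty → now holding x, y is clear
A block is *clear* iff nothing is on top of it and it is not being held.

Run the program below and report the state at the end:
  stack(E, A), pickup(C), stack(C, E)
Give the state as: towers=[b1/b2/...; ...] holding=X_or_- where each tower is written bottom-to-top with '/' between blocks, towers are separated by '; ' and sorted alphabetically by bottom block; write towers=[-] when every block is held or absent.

towers=[A/E/C; B; D] holding=-

step 1 (stack(E, A)): towers=[A/E; B; C; D] holding=-
step 2 (pickup(C)): towers=[A/E; B; D] holding=C
step 3 (stack(C, E)): towers=[A/E/C; B; D] holding=-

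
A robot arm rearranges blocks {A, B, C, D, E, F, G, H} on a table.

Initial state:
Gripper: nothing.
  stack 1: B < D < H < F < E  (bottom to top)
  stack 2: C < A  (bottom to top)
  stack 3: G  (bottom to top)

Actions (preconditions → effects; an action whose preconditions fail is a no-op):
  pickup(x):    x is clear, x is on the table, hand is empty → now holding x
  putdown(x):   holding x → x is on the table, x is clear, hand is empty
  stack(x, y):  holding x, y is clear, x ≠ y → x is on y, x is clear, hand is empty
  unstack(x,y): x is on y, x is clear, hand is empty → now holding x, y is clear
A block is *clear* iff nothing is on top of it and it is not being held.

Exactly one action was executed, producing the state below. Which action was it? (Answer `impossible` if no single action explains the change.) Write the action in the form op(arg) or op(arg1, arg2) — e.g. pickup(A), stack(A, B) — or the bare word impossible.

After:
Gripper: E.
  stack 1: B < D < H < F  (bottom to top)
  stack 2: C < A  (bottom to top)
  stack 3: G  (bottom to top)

unstack(E, F)

target: towers=[B/D/H/F; C/A; G] holding=E
         pickup(G) → towers=[B/D/H/F/E; C/A] holding=G
     unstack(A, C) → towers=[B/D/H/F/E; C; G] holding=A
     unstack(E, F) → towers=[B/D/H/F; C/A; G] holding=E  ← match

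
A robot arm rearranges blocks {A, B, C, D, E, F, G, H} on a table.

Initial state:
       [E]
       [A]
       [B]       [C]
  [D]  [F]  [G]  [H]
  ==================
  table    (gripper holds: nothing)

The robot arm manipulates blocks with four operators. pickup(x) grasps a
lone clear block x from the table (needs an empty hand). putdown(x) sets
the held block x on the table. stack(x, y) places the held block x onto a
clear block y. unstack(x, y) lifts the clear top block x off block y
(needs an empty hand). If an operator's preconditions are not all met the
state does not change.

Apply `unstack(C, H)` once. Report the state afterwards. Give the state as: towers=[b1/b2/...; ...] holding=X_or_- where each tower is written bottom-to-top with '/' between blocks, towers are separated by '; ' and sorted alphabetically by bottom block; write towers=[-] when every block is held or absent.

before: towers=[D; F/B/A/E; G; H/C] holding=-
pre[unstack(C, H)]: on(C,H) ok, clear(C) ok, handempty ok
all met → apply unstack(C, H)
after:  towers=[D; F/B/A/E; G; H] holding=C

towers=[D; F/B/A/E; G; H] holding=C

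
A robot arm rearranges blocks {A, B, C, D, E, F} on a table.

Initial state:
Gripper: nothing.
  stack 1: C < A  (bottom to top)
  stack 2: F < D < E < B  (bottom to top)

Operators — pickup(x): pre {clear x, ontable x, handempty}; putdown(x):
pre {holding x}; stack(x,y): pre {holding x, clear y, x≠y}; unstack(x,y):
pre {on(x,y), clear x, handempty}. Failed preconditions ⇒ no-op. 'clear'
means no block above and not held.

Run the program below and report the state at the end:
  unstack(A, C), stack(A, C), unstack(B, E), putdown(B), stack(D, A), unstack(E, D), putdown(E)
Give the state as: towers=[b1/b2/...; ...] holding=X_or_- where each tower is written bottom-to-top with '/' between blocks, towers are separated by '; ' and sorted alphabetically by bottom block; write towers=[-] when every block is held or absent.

towers=[B; C/A; E; F/D] holding=-

step 1 (unstack(A, C)): towers=[C; F/D/E/B] holding=A
step 2 (stack(A, C)): towers=[C/A; F/D/E/B] holding=-
step 3 (unstack(B, E)): towers=[C/A; F/D/E] holding=B
step 4 (putdown(B)): towers=[B; C/A; F/D/E] holding=-
step 5 (stack(D, A)) [no-op]: towers=[B; C/A; F/D/E] holding=-
step 6 (unstack(E, D)): towers=[B; C/A; F/D] holding=E
step 7 (putdown(E)): towers=[B; C/A; E; F/D] holding=-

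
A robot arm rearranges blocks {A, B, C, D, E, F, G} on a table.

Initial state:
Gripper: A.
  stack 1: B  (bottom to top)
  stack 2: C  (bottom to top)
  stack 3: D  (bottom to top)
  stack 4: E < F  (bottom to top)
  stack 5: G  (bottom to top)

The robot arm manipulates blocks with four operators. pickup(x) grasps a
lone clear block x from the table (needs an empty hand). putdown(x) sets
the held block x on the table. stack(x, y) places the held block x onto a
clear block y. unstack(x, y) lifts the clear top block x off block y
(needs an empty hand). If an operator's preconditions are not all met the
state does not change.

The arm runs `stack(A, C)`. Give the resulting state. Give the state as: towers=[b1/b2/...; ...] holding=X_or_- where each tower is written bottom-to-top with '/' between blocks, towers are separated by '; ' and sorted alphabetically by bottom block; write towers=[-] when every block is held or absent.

towers=[B; C/A; D; E/F; G] holding=-

before: towers=[B; C; D; E/F; G] holding=A
pre[stack(A, C)]: holding(A) ✓, clear(C) ✓, A≠C ✓
all met → apply stack(A, C)
after:  towers=[B; C/A; D; E/F; G] holding=-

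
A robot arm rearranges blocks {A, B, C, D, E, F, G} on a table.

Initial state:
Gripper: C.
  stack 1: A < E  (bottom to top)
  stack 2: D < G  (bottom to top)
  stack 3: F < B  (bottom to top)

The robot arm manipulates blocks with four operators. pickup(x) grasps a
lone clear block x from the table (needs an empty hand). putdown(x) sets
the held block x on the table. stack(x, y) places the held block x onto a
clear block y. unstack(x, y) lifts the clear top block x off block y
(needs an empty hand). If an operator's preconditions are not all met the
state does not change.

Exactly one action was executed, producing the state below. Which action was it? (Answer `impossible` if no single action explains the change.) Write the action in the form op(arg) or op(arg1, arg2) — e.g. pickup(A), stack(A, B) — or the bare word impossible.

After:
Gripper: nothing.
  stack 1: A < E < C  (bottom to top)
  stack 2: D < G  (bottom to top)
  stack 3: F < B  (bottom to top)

stack(C, E)

target: towers=[A/E/C; D/G; F/B] holding=-
        putdown(C) → towers=[A/E; C; D/G; F/B] holding=-
       stack(C, B) → towers=[A/E; D/G; F/B/C] holding=-
       stack(C, G) → towers=[A/E; D/G/C; F/B] holding=-
       stack(C, E) → towers=[A/E/C; D/G; F/B] holding=-  ← match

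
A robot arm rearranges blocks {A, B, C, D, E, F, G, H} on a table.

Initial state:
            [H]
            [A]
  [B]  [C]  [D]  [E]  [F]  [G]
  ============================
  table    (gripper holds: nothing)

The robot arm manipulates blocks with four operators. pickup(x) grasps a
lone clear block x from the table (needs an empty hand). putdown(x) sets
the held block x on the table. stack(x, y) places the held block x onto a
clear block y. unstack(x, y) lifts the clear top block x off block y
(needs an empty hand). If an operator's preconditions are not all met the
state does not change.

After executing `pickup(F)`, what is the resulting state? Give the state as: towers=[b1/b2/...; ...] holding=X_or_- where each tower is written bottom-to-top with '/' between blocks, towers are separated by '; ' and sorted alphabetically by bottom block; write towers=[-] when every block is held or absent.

towers=[B; C; D/A/H; E; G] holding=F

before: towers=[B; C; D/A/H; E; F; G] holding=-
pre[pickup(F)]: clear(F) ok, ontable(F) ok, handempty ok
all met → apply pickup(F)
after:  towers=[B; C; D/A/H; E; G] holding=F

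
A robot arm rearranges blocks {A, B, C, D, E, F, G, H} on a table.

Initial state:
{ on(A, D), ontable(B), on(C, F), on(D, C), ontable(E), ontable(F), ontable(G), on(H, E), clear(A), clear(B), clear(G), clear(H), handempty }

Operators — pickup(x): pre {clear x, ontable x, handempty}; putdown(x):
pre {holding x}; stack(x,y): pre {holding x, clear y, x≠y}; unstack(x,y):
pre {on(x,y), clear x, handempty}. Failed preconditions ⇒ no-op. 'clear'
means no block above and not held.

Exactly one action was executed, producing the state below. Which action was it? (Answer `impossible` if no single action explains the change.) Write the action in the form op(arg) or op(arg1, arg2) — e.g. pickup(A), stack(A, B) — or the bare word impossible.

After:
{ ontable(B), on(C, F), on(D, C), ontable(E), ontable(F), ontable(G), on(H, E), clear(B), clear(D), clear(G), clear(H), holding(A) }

unstack(A, D)

target: towers=[B; E/H; F/C/D; G] holding=A
         pickup(G) → towers=[B; E/H; F/C/D/A] holding=G
     unstack(A, D) → towers=[B; E/H; F/C/D; G] holding=A  ← match
     unstack(H, E) → towers=[B; E; F/C/D/A; G] holding=H
         pickup(B) → towers=[E/H; F/C/D/A; G] holding=B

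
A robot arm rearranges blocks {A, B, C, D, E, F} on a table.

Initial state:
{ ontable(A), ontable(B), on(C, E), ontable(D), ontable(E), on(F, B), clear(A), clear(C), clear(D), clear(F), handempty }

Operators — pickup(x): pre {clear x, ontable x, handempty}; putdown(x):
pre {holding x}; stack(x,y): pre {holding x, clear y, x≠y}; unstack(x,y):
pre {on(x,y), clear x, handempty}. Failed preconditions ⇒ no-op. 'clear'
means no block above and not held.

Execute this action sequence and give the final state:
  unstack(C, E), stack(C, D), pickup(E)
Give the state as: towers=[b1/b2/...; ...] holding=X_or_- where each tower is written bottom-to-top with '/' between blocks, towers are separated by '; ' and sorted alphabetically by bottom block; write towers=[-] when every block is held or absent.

step 1 (unstack(C, E)): towers=[A; B/F; D; E] holding=C
step 2 (stack(C, D)): towers=[A; B/F; D/C; E] holding=-
step 3 (pickup(E)): towers=[A; B/F; D/C] holding=E

towers=[A; B/F; D/C] holding=E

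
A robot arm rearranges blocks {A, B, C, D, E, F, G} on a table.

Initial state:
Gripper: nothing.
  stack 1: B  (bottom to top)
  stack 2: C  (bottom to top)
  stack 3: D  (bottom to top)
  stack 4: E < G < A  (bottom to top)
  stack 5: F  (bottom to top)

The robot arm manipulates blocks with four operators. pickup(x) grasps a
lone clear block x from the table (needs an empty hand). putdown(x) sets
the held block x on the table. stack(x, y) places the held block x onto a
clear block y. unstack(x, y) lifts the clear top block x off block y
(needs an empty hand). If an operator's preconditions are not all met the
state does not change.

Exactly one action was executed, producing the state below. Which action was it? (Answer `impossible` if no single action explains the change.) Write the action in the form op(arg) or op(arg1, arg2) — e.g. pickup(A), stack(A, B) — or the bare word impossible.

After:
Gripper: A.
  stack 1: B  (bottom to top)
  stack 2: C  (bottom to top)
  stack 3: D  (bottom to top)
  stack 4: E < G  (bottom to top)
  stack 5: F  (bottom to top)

unstack(A, G)

target: towers=[B; C; D; E/G; F] holding=A
         pickup(B) → towers=[C; D; E/G/A; F] holding=B
         pickup(F) → towers=[B; C; D; E/G/A] holding=F
         pickup(D) → towers=[B; C; E/G/A; F] holding=D
     unstack(A, G) → towers=[B; C; D; E/G; F] holding=A  ← match
         pickup(C) → towers=[B; D; E/G/A; F] holding=C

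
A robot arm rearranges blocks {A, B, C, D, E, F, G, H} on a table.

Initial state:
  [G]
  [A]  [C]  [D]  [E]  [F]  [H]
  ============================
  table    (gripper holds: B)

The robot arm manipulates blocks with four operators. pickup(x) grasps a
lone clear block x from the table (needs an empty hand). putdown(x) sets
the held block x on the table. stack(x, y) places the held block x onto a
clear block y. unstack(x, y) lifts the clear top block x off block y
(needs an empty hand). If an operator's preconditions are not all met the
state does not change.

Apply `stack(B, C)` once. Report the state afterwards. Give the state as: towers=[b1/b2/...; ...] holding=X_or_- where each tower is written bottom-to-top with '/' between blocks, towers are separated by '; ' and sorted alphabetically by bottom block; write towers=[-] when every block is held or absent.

before: towers=[A/G; C; D; E; F; H] holding=B
pre[stack(B, C)]: holding(B) yes, clear(C) yes, B≠C yes
all met → apply stack(B, C)
after:  towers=[A/G; C/B; D; E; F; H] holding=-

towers=[A/G; C/B; D; E; F; H] holding=-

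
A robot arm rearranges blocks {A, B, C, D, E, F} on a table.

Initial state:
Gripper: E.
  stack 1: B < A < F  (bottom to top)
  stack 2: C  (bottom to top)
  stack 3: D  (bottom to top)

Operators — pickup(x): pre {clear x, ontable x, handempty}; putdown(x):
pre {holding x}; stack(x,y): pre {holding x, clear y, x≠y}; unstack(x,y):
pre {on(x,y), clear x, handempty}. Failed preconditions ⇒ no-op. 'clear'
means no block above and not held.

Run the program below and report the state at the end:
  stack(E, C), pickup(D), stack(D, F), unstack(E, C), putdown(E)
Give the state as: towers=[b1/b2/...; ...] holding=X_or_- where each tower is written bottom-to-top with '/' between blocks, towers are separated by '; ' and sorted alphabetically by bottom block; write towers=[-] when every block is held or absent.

step 1 (stack(E, C)): towers=[B/A/F; C/E; D] holding=-
step 2 (pickup(D)): towers=[B/A/F; C/E] holding=D
step 3 (stack(D, F)): towers=[B/A/F/D; C/E] holding=-
step 4 (unstack(E, C)): towers=[B/A/F/D; C] holding=E
step 5 (putdown(E)): towers=[B/A/F/D; C; E] holding=-

towers=[B/A/F/D; C; E] holding=-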